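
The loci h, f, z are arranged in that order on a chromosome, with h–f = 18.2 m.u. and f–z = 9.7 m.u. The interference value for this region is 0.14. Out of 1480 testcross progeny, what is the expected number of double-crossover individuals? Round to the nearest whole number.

22

Map distances give recombination frequencies of 0.182 and 0.097 for the two intervals.
With interference 0.14 (so coincidence = 0.86), expected double-crossover frequency = 0.182 × 0.097 × 0.86 = 0.01518.
Expected number = 0.01518 × 1480 = 22.47 ≈ 22.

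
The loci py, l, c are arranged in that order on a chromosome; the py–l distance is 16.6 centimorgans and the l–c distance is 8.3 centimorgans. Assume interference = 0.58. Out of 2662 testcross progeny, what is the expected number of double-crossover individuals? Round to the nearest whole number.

Map distances give recombination frequencies of 0.166 and 0.083 for the two intervals.
With interference 0.58 (so coincidence = 0.42), expected double-crossover frequency = 0.166 × 0.083 × 0.42 = 0.00579.
Expected number = 0.00579 × 2662 = 15.40 ≈ 15.

15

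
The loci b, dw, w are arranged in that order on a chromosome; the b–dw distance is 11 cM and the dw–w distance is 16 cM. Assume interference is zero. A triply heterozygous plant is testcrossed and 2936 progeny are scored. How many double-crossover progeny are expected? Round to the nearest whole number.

52

Map distances give recombination frequencies of 0.110 and 0.160 for the two intervals.
With no interference, expected double-crossover frequency = 0.110 × 0.160 = 0.01760.
Expected number = 0.01760 × 2936 = 51.67 ≈ 52.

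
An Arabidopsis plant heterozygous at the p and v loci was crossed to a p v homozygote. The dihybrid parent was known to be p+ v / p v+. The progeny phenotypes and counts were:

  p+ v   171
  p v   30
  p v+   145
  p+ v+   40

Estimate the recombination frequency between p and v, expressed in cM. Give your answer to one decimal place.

The recombinant classes are p+ v+ and p v: 40 + 30 = 70.
Recombination frequency = 70/386 = 0.1813 ≈ 18.1%, i.e. 18.1 cM.

18.1 cM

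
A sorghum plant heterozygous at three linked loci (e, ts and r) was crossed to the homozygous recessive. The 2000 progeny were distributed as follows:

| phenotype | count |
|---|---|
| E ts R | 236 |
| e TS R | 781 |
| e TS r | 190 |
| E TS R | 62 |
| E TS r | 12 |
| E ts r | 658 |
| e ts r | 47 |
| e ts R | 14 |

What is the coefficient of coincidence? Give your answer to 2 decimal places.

0.85

The two most frequent reciprocal classes, E ts r and e TS R, are the parental types, so the F1 was E ts r / e TS R.
The two rarest classes, E TS r and e ts R, are the double crossovers. Comparing them with the parentals, only the ts allele has switched, so ts is the middle locus and the order is e – ts – r.
e–ts: (109 + 26)/2000 = 0.0675; ts–r: (426 + 26)/2000 = 0.2260.
Expected DCO frequency = 0.0675 × 0.2260 ≈ 0.01526; observed = 26/2000 ≈ 0.01300.
Coefficient of coincidence = 0.01300/0.01526 ≈ 0.85.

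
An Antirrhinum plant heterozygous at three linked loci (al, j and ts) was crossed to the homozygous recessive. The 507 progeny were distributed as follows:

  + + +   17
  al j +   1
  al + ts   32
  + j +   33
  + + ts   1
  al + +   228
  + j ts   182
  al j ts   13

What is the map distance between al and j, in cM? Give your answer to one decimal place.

The two most frequent reciprocal classes, al + + and + j ts, are the parental types, so the F1 was al + + / + j ts.
The two rarest classes, al j + and + + ts, are the double crossovers. Comparing them with the parentals, only the j allele has switched, so j is the middle locus and the order is al – j – ts.
Crossovers in the al–j interval produce the single-crossover classes + + + and al j ts (17 + 13 = 30) plus the double crossovers (2).
RF(al–j) = (30 + 2) / 507 = 32/507 = 0.0631 → 6.3 cM.

6.3 cM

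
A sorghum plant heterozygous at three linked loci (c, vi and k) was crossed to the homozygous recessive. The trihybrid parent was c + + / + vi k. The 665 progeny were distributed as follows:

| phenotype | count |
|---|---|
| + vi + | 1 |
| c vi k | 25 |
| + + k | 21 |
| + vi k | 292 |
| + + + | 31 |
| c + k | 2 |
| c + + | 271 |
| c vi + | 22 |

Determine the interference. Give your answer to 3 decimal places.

The two rarest classes, c + k and + vi +, are the double crossovers. Comparing them with the parentals, only the k allele has switched, so k is the middle locus and the order is c – k – vi.
c–k: (56 + 3)/665 = 0.0887; k–vi: (43 + 3)/665 = 0.0692.
Expected DCO frequency = 0.0887 × 0.0692 ≈ 0.00614; observed = 3/665 ≈ 0.00451.
Coefficient of coincidence = 0.00451/0.00614 ≈ 0.735; interference = 1 − 0.735 = 0.265.

0.265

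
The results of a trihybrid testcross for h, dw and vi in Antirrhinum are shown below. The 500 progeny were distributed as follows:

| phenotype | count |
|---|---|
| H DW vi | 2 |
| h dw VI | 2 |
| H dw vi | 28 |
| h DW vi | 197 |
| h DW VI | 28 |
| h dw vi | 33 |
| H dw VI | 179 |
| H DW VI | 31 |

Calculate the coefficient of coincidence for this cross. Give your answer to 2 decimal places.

0.49

The two most frequent reciprocal classes, h DW vi and H dw VI, are the parental types, so the F1 was h DW vi / H dw VI.
The two rarest classes, H DW vi and h dw VI, are the double crossovers. Comparing them with the parentals, only the h allele has switched, so h is the middle locus and the order is vi – h – dw.
vi–h: (56 + 4)/500 = 0.1200; h–dw: (64 + 4)/500 = 0.1360.
Expected DCO frequency = 0.1200 × 0.1360 ≈ 0.01632; observed = 4/500 ≈ 0.00800.
Coefficient of coincidence = 0.00800/0.01632 ≈ 0.49.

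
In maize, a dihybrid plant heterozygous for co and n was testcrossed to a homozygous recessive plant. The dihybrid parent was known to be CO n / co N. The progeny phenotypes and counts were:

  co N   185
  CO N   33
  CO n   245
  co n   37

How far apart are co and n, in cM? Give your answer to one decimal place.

14.0 cM

The recombinant classes are CO N and co n: 33 + 37 = 70.
Recombination frequency = 70/500 = 0.1400 ≈ 14.0%, i.e. 14.0 cM.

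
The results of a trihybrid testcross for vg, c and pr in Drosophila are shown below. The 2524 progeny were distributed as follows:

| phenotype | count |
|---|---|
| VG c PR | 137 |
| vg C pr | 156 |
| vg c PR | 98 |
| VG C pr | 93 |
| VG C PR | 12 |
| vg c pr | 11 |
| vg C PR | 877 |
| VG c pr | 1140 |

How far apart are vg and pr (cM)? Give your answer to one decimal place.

12.5 cM

The two most frequent reciprocal classes, VG c pr and vg C PR, are the parental types, so the F1 was VG c pr / vg C PR.
The two rarest classes, vg c pr and VG C PR, are the double crossovers. Comparing them with the parentals, only the vg allele has switched, so vg is the middle locus and the order is pr – vg – c.
Crossovers in the pr–vg interval produce the single-crossover classes VG c PR and vg C pr (137 + 156 = 293) plus the double crossovers (23).
RF(pr–vg) = (293 + 23) / 2524 = 316/2524 = 0.1252 → 12.5 cM.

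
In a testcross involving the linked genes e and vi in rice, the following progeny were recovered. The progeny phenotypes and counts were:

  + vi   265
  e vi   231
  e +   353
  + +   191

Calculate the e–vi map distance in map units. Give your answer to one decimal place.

40.6 map units

The two most frequent classes, + vi (265) and e + (353), are the parental types, so the F1 was + vi / e +.
The recombinant classes are + + and e vi: 191 + 231 = 422.
Recombination frequency = 422/1040 = 0.4058 ≈ 40.6%, i.e. 40.6 map units.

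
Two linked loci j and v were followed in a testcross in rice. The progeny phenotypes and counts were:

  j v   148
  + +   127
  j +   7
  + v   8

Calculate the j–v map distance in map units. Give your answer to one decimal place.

The two most frequent classes, + + (127) and j v (148), are the parental types, so the F1 was + + / j v.
The recombinant classes are + v and j +: 8 + 7 = 15.
Recombination frequency = 15/290 = 0.0517 ≈ 5.2%, i.e. 5.2 map units.

5.2 map units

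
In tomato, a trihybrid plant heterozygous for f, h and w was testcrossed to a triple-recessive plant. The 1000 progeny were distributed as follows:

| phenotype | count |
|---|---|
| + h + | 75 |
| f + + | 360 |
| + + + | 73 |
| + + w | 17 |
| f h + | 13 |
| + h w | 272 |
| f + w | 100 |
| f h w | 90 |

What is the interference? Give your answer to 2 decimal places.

The two most frequent reciprocal classes, f + + and + h w, are the parental types, so the F1 was f + + / + h w.
The two rarest classes, f h + and + + w, are the double crossovers. Comparing them with the parentals, only the h allele has switched, so h is the middle locus and the order is w – h – f.
w–h: (175 + 30)/1000 = 0.2050; h–f: (163 + 30)/1000 = 0.1930.
Expected DCO frequency = 0.2050 × 0.1930 ≈ 0.03956; observed = 30/1000 ≈ 0.03000.
Coefficient of coincidence = 0.03000/0.03956 ≈ 0.76; interference = 1 − 0.76 = 0.24.

0.24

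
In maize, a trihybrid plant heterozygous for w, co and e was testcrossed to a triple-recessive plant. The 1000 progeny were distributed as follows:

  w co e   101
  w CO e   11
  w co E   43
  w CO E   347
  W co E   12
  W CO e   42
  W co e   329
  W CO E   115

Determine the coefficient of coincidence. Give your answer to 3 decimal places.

0.891

The two most frequent reciprocal classes, w CO E and W co e, are the parental types, so the F1 was w CO E / W co e.
The two rarest classes, w CO e and W co E, are the double crossovers. Comparing them with the parentals, only the e allele has switched, so e is the middle locus and the order is co – e – w.
co–e: (85 + 23)/1000 = 0.1080; e–w: (216 + 23)/1000 = 0.2390.
Expected DCO frequency = 0.1080 × 0.2390 ≈ 0.02581; observed = 23/1000 ≈ 0.02300.
Coefficient of coincidence = 0.02300/0.02581 ≈ 0.891.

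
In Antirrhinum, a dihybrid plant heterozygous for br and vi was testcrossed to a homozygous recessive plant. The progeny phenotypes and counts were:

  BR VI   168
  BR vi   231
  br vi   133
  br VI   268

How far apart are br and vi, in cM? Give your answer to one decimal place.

37.6 cM

The two most frequent classes, BR vi (231) and br VI (268), are the parental types, so the F1 was BR vi / br VI.
The recombinant classes are BR VI and br vi: 168 + 133 = 301.
Recombination frequency = 301/800 = 0.3762 ≈ 37.6%, i.e. 37.6 cM.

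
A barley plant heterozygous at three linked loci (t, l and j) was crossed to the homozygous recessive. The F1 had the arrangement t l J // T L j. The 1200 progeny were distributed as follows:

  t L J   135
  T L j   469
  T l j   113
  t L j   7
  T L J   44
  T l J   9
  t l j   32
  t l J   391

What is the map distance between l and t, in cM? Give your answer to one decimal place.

The two rarest classes, T l J and t L j, are the double crossovers. Comparing them with the parentals, only the t allele has switched, so t is the middle locus and the order is j – t – l.
Crossovers in the t–l interval produce the single-crossover classes t L J and T l j (135 + 113 = 248) plus the double crossovers (16).
RF(t–l) = (248 + 16) / 1200 = 264/1200 = 0.2200 → 22.0 cM.

22.0 cM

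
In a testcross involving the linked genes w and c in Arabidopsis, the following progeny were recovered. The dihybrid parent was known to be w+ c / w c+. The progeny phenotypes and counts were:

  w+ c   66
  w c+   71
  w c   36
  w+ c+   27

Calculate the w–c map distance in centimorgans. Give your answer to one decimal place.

31.5 centimorgans

The recombinant classes are w+ c+ and w c: 27 + 36 = 63.
Recombination frequency = 63/200 = 0.3150 ≈ 31.5%, i.e. 31.5 centimorgans.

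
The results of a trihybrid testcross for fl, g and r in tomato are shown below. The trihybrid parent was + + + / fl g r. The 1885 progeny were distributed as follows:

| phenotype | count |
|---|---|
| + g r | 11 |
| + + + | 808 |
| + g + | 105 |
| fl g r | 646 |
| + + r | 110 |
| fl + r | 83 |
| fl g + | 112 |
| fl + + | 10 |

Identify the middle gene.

The two rarest classes, fl + + and + g r, are the double crossovers. Comparing them with the parentals, only the fl allele has switched, so fl is the middle locus and the order is r – fl – g.

fl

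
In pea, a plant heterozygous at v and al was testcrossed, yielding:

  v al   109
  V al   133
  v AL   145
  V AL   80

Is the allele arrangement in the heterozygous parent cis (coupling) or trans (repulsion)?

trans

The two most frequent classes are V al (133) and v AL (145); these are the parental (non-recombinant) types.
So the F1 carried V al on one chromosome and v AL on the other — the recessive alleles are on opposite chromosomes (trans / repulsion).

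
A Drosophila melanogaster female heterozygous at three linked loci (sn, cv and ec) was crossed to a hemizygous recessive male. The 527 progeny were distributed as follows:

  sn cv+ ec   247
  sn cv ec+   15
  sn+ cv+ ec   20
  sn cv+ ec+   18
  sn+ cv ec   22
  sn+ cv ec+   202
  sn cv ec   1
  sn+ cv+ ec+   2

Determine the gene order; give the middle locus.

cv

The two most frequent reciprocal classes, sn cv+ ec and sn+ cv ec+, are the parental types, so the F1 was sn cv+ ec / sn+ cv ec+.
The two rarest classes, sn cv ec and sn+ cv+ ec+, are the double crossovers. Comparing them with the parentals, only the cv allele has switched, so cv is the middle locus and the order is ec – cv – sn.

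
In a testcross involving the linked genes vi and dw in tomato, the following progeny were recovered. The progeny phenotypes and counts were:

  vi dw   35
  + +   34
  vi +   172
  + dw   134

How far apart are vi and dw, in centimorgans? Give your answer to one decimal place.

18.4 centimorgans

The two most frequent classes, + dw (134) and vi + (172), are the parental types, so the F1 was + dw / vi +.
The recombinant classes are + + and vi dw: 34 + 35 = 69.
Recombination frequency = 69/375 = 0.1840 ≈ 18.4%, i.e. 18.4 centimorgans.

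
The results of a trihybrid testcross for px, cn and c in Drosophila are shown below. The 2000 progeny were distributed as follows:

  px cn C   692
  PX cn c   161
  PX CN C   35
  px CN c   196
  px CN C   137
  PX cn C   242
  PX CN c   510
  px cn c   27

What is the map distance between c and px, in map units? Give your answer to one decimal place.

25.0 map units

The two most frequent reciprocal classes, px cn C and PX CN c, are the parental types, so the F1 was px cn C / PX CN c.
The two rarest classes, px cn c and PX CN C, are the double crossovers. Comparing them with the parentals, only the c allele has switched, so c is the middle locus and the order is px – c – cn.
Crossovers in the px–c interval produce the single-crossover classes PX cn C and px CN c (242 + 196 = 438) plus the double crossovers (62).
RF(px–c) = (438 + 62) / 2000 = 500/2000 = 0.2500 → 25.0 map units.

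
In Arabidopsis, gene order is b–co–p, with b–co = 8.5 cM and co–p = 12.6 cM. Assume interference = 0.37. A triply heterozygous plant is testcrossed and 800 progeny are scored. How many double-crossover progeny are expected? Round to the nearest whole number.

5

Map distances give recombination frequencies of 0.085 and 0.126 for the two intervals.
With interference 0.37 (so coincidence = 0.63), expected double-crossover frequency = 0.085 × 0.126 × 0.63 = 0.00675.
Expected number = 0.00675 × 800 = 5.40 ≈ 5.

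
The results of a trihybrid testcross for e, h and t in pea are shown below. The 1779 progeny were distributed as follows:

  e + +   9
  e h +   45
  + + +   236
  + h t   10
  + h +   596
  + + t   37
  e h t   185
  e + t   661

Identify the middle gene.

The two most frequent reciprocal classes, + h + and e + t, are the parental types, so the F1 was + h + / e + t.
The two rarest classes, + h t and e + +, are the double crossovers. Comparing them with the parentals, only the t allele has switched, so t is the middle locus and the order is e – t – h.

t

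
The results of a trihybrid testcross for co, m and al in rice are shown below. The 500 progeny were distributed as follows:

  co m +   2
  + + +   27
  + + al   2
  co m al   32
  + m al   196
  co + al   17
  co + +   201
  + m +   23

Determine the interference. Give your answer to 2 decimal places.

The two most frequent reciprocal classes, co + + and + m al, are the parental types, so the F1 was co + + / + m al.
The two rarest classes, co m + and + + al, are the double crossovers. Comparing them with the parentals, only the m allele has switched, so m is the middle locus and the order is co – m – al.
co–m: (59 + 4)/500 = 0.1260; m–al: (40 + 4)/500 = 0.0880.
Expected DCO frequency = 0.1260 × 0.0880 ≈ 0.01109; observed = 4/500 ≈ 0.00800.
Coefficient of coincidence = 0.00800/0.01109 ≈ 0.72; interference = 1 − 0.72 = 0.28.

0.28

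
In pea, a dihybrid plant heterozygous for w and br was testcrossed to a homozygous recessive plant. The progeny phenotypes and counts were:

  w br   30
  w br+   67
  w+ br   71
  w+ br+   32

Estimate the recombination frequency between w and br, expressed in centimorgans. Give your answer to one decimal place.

31.0 centimorgans

The two most frequent classes, w+ br (71) and w br+ (67), are the parental types, so the F1 was w+ br / w br+.
The recombinant classes are w+ br+ and w br: 32 + 30 = 62.
Recombination frequency = 62/200 = 0.3100 ≈ 31.0%, i.e. 31.0 centimorgans.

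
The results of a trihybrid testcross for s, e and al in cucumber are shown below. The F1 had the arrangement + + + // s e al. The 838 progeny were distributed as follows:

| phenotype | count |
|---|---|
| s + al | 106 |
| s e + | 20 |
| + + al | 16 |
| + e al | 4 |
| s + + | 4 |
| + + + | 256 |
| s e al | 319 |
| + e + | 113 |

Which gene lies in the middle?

s

The two rarest classes, s + + and + e al, are the double crossovers. Comparing them with the parentals, only the s allele has switched, so s is the middle locus and the order is al – s – e.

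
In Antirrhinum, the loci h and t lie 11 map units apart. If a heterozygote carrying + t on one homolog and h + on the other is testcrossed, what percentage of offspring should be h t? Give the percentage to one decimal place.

A map distance of 11 map units corresponds to a recombination frequency of 0.110.
The F1 is + t / h +, so h t is a recombinant gamete class with expected frequency r/2 = 0.110/2 = 0.0550.
That is 0.0550 = 5.5% of the progeny.

5.5%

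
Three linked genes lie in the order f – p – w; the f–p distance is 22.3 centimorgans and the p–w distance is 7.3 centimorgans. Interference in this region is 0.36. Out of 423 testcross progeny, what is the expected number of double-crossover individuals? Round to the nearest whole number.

Map distances give recombination frequencies of 0.223 and 0.073 for the two intervals.
With interference 0.36 (so coincidence = 0.64), expected double-crossover frequency = 0.223 × 0.073 × 0.64 = 0.01042.
Expected number = 0.01042 × 423 = 4.41 ≈ 4.

4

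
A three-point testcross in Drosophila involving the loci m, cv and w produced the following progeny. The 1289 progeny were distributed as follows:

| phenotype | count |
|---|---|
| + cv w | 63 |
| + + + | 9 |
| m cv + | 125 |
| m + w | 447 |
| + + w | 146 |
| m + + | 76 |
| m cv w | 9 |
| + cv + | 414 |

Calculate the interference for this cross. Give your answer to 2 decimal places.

0.49

The two most frequent reciprocal classes, + cv + and m + w, are the parental types, so the F1 was + cv + / m + w.
The two rarest classes, + + + and m cv w, are the double crossovers. Comparing them with the parentals, only the cv allele has switched, so cv is the middle locus and the order is m – cv – w.
m–cv: (271 + 18)/1289 = 0.2242; cv–w: (139 + 18)/1289 = 0.1218.
Expected DCO frequency = 0.2242 × 0.1218 ≈ 0.02731; observed = 18/1289 ≈ 0.01396.
Coefficient of coincidence = 0.01396/0.02731 ≈ 0.51; interference = 1 − 0.51 = 0.49.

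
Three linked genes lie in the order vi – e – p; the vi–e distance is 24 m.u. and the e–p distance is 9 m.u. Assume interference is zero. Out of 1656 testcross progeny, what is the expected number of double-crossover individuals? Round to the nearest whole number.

36

Map distances give recombination frequencies of 0.240 and 0.090 for the two intervals.
With no interference, expected double-crossover frequency = 0.240 × 0.090 = 0.02160.
Expected number = 0.02160 × 1656 = 35.77 ≈ 36.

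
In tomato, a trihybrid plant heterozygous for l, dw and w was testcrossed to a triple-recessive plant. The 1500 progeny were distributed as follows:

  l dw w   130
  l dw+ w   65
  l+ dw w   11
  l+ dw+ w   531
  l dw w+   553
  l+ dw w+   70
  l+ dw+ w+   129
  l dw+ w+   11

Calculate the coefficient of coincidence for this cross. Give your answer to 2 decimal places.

The two most frequent reciprocal classes, l dw w+ and l+ dw+ w, are the parental types, so the F1 was l dw w+ / l+ dw+ w.
The two rarest classes, l dw+ w+ and l+ dw w, are the double crossovers. Comparing them with the parentals, only the dw allele has switched, so dw is the middle locus and the order is w – dw – l.
w–dw: (259 + 22)/1500 = 0.1873; dw–l: (135 + 22)/1500 = 0.1047.
Expected DCO frequency = 0.1873 × 0.1047 ≈ 0.01961; observed = 22/1500 ≈ 0.01467.
Coefficient of coincidence = 0.01467/0.01961 ≈ 0.75.

0.75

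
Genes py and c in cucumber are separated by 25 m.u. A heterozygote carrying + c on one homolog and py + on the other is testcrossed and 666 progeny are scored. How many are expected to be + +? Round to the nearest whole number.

83

A map distance of 25 m.u. corresponds to a recombination frequency of 0.250.
The F1 is + c / py +, so + + is a recombinant gamete class with expected frequency r/2 = 0.250/2 = 0.1250.
Expected number = 0.1250 × 666 = 83.25 ≈ 83.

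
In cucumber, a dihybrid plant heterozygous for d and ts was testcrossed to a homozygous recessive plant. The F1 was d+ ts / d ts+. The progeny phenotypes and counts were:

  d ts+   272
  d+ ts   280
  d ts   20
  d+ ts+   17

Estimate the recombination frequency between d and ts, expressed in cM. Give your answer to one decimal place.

The recombinant classes are d+ ts+ and d ts: 17 + 20 = 37.
Recombination frequency = 37/589 = 0.0628 ≈ 6.3%, i.e. 6.3 cM.

6.3 cM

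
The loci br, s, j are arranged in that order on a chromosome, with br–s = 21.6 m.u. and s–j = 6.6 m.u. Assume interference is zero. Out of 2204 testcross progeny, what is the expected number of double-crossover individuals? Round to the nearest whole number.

Map distances give recombination frequencies of 0.216 and 0.066 for the two intervals.
With no interference, expected double-crossover frequency = 0.216 × 0.066 = 0.01426.
Expected number = 0.01426 × 2204 = 31.42 ≈ 31.

31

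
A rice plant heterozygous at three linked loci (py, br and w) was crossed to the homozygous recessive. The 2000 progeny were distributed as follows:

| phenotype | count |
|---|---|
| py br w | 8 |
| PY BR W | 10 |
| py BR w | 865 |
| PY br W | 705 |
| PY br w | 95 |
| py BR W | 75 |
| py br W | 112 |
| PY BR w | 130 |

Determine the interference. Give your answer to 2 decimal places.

0.26

The two most frequent reciprocal classes, py BR w and PY br W, are the parental types, so the F1 was py BR w / PY br W.
The two rarest classes, py br w and PY BR W, are the double crossovers. Comparing them with the parentals, only the br allele has switched, so br is the middle locus and the order is w – br – py.
w–br: (170 + 18)/2000 = 0.0940; br–py: (242 + 18)/2000 = 0.1300.
Expected DCO frequency = 0.0940 × 0.1300 ≈ 0.01222; observed = 18/2000 ≈ 0.00900.
Coefficient of coincidence = 0.00900/0.01222 ≈ 0.74; interference = 1 − 0.74 = 0.26.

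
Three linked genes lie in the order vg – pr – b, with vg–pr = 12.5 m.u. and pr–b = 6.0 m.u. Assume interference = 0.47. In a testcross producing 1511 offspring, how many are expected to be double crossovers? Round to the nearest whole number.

Map distances give recombination frequencies of 0.125 and 0.060 for the two intervals.
With interference 0.47 (so coincidence = 0.53), expected double-crossover frequency = 0.125 × 0.060 × 0.53 = 0.00398.
Expected number = 0.00398 × 1511 = 6.01 ≈ 6.

6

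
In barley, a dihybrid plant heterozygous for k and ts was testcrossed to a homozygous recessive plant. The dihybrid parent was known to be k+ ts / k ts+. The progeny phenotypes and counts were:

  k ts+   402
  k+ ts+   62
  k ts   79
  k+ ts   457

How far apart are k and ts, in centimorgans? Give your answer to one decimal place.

The recombinant classes are k+ ts+ and k ts: 62 + 79 = 141.
Recombination frequency = 141/1000 = 0.1410 ≈ 14.1%, i.e. 14.1 centimorgans.

14.1 centimorgans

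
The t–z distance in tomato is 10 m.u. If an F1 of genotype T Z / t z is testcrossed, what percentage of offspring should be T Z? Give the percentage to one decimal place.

45.0%

A map distance of 10 m.u. corresponds to a recombination frequency of 0.100.
The F1 is T Z / t z, so T Z is a parental gamete class with expected frequency (1 − r)/2 = 0.900/2 = 0.4500.
That is 0.4500 = 45.0% of the progeny.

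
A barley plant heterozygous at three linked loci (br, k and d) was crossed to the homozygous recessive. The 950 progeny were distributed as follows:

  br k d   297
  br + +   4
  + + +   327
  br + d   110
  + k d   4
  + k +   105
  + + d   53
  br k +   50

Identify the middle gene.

br

The two most frequent reciprocal classes, + + + and br k d, are the parental types, so the F1 was + + + / br k d.
The two rarest classes, br + + and + k d, are the double crossovers. Comparing them with the parentals, only the br allele has switched, so br is the middle locus and the order is d – br – k.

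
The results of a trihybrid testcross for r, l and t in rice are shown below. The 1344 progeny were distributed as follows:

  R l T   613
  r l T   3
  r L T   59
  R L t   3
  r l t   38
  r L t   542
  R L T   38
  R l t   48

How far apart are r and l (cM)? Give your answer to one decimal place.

The two most frequent reciprocal classes, R l T and r L t, are the parental types, so the F1 was R l T / r L t.
The two rarest classes, r l T and R L t, are the double crossovers. Comparing them with the parentals, only the r allele has switched, so r is the middle locus and the order is l – r – t.
Crossovers in the l–r interval produce the single-crossover classes R L T and r l t (38 + 38 = 76) plus the double crossovers (6).
RF(l–r) = (76 + 6) / 1344 = 82/1344 = 0.0610 → 6.1 cM.

6.1 cM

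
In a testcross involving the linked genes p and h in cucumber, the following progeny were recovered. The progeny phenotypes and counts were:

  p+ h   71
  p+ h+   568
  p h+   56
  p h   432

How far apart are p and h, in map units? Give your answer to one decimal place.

11.3 map units

The two most frequent classes, p+ h+ (568) and p h (432), are the parental types, so the F1 was p+ h+ / p h.
The recombinant classes are p+ h and p h+: 71 + 56 = 127.
Recombination frequency = 127/1127 = 0.1127 ≈ 11.3%, i.e. 11.3 map units.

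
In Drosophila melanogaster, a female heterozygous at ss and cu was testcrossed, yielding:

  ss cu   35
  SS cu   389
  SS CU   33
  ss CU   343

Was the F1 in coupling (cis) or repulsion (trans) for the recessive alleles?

The two most frequent classes are SS cu (389) and ss CU (343); these are the parental (non-recombinant) types.
So the F1 carried SS cu on one chromosome and ss CU on the other — the recessive alleles are on opposite chromosomes (trans / repulsion).

trans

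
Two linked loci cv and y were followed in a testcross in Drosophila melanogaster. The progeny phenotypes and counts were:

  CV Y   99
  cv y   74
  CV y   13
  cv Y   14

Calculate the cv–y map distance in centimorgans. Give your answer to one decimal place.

The two most frequent classes, CV Y (99) and cv y (74), are the parental types, so the F1 was CV Y / cv y.
The recombinant classes are CV y and cv Y: 13 + 14 = 27.
Recombination frequency = 27/200 = 0.1350 ≈ 13.5%, i.e. 13.5 centimorgans.

13.5 centimorgans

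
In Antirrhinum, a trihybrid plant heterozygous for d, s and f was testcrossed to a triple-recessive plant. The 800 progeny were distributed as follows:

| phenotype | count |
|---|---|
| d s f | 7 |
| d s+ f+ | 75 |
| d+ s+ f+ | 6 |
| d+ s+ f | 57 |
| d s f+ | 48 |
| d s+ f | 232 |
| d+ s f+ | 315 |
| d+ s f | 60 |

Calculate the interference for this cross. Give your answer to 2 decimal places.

The two most frequent reciprocal classes, d s+ f and d+ s f+, are the parental types, so the F1 was d s+ f / d+ s f+.
The two rarest classes, d s f and d+ s+ f+, are the double crossovers. Comparing them with the parentals, only the s allele has switched, so s is the middle locus and the order is d – s – f.
d–s: (105 + 13)/800 = 0.1475; s–f: (135 + 13)/800 = 0.1850.
Expected DCO frequency = 0.1475 × 0.1850 ≈ 0.02729; observed = 13/800 ≈ 0.01625.
Coefficient of coincidence = 0.01625/0.02729 ≈ 0.60; interference = 1 − 0.60 = 0.40.

0.40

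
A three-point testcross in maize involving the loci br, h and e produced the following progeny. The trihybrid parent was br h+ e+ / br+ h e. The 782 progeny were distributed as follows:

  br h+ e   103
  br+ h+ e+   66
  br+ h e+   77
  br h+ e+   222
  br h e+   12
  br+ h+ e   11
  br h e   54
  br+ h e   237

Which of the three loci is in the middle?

h

The two rarest classes, br h e+ and br+ h+ e, are the double crossovers. Comparing them with the parentals, only the h allele has switched, so h is the middle locus and the order is e – h – br.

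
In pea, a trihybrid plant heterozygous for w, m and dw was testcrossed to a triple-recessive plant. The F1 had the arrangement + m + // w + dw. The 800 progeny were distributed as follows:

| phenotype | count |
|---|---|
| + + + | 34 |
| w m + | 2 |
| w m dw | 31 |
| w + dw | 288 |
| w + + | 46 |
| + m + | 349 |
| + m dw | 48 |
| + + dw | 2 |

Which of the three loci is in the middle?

The two rarest classes, w m + and + + dw, are the double crossovers. Comparing them with the parentals, only the w allele has switched, so w is the middle locus and the order is m – w – dw.

w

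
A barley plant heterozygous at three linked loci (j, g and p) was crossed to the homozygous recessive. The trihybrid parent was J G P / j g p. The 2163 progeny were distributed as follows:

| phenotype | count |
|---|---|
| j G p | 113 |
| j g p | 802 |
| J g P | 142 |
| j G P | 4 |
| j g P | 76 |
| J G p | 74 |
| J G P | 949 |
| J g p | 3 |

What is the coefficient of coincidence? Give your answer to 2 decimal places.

The two rarest classes, j G P and J g p, are the double crossovers. Comparing them with the parentals, only the j allele has switched, so j is the middle locus and the order is g – j – p.
g–j: (255 + 7)/2163 = 0.1211; j–p: (150 + 7)/2163 = 0.0726.
Expected DCO frequency = 0.1211 × 0.0726 ≈ 0.00879; observed = 7/2163 ≈ 0.00324.
Coefficient of coincidence = 0.00324/0.00879 ≈ 0.37.

0.37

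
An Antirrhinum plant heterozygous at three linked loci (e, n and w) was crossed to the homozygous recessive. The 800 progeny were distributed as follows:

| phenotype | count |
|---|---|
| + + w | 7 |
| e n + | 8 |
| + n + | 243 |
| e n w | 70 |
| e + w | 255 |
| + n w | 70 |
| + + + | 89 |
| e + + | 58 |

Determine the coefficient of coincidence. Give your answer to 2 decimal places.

0.48

The two most frequent reciprocal classes, + n + and e + w, are the parental types, so the F1 was + n + / e + w.
The two rarest classes, e n + and + + w, are the double crossovers. Comparing them with the parentals, only the e allele has switched, so e is the middle locus and the order is n – e – w.
n–e: (159 + 15)/800 = 0.2175; e–w: (128 + 15)/800 = 0.1787.
Expected DCO frequency = 0.2175 × 0.1787 ≈ 0.03887; observed = 15/800 ≈ 0.01875.
Coefficient of coincidence = 0.01875/0.03887 ≈ 0.48.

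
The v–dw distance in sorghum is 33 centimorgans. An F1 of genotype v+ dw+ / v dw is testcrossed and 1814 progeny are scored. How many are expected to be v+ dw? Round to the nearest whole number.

299

A map distance of 33 centimorgans corresponds to a recombination frequency of 0.330.
The F1 is v+ dw+ / v dw, so v+ dw is a recombinant gamete class with expected frequency r/2 = 0.330/2 = 0.1650.
Expected number = 0.1650 × 1814 = 299.31 ≈ 299.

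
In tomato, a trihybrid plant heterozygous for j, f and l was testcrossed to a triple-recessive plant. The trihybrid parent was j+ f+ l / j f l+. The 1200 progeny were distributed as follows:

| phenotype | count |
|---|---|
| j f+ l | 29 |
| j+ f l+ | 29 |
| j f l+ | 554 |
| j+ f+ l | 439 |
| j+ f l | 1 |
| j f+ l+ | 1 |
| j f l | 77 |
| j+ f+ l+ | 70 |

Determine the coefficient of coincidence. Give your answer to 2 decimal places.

The two rarest classes, j+ f l and j f+ l+, are the double crossovers. Comparing them with the parentals, only the f allele has switched, so f is the middle locus and the order is l – f – j.
l–f: (147 + 2)/1200 = 0.1242; f–j: (58 + 2)/1200 = 0.0500.
Expected DCO frequency = 0.1242 × 0.0500 ≈ 0.00621; observed = 2/1200 ≈ 0.00167.
Coefficient of coincidence = 0.00167/0.00621 ≈ 0.27.

0.27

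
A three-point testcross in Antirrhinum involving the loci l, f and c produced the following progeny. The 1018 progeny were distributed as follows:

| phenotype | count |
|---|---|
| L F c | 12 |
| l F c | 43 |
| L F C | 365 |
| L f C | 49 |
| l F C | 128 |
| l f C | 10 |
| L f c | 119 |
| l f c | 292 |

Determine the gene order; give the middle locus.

c

The two most frequent reciprocal classes, l f c and L F C, are the parental types, so the F1 was l f c / L F C.
The two rarest classes, l f C and L F c, are the double crossovers. Comparing them with the parentals, only the c allele has switched, so c is the middle locus and the order is f – c – l.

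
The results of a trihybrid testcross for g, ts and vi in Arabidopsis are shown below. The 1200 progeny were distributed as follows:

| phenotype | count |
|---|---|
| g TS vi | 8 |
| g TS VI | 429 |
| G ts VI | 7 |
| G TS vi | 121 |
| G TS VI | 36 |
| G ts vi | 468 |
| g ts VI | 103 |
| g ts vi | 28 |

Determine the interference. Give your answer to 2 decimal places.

0.05

The two most frequent reciprocal classes, G ts vi and g TS VI, are the parental types, so the F1 was G ts vi / g TS VI.
The two rarest classes, G ts VI and g TS vi, are the double crossovers. Comparing them with the parentals, only the vi allele has switched, so vi is the middle locus and the order is ts – vi – g.
ts–vi: (224 + 15)/1200 = 0.1992; vi–g: (64 + 15)/1200 = 0.0658.
Expected DCO frequency = 0.1992 × 0.0658 ≈ 0.01311; observed = 15/1200 ≈ 0.01250.
Coefficient of coincidence = 0.01250/0.01311 ≈ 0.95; interference = 1 − 0.95 = 0.05.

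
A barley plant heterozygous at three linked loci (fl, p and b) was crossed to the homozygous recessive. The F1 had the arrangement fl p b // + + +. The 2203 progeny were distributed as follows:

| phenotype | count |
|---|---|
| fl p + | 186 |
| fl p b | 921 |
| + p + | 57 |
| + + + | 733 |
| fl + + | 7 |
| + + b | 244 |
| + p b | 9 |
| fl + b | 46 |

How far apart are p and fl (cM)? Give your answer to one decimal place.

5.4 cM

The two rarest classes, + p b and fl + +, are the double crossovers. Comparing them with the parentals, only the fl allele has switched, so fl is the middle locus and the order is p – fl – b.
Crossovers in the p–fl interval produce the single-crossover classes fl + b and + p + (46 + 57 = 103) plus the double crossovers (16).
RF(p–fl) = (103 + 16) / 2203 = 119/2203 = 0.0540 → 5.4 cM.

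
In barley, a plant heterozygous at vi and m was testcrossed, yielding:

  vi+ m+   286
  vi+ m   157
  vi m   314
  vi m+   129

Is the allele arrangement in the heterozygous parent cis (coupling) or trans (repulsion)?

cis

The two most frequent classes are vi+ m+ (286) and vi m (314); these are the parental (non-recombinant) types.
So the F1 carried vi+ m+ on one chromosome and vi m on the other — the recessive alleles are on the same chromosome (cis / coupling).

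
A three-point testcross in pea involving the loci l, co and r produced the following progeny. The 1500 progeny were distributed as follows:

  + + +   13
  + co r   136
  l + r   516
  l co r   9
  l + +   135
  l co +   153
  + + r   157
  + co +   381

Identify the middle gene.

The two most frequent reciprocal classes, l + r and + co +, are the parental types, so the F1 was l + r / + co +.
The two rarest classes, l co r and + + +, are the double crossovers. Comparing them with the parentals, only the co allele has switched, so co is the middle locus and the order is l – co – r.

co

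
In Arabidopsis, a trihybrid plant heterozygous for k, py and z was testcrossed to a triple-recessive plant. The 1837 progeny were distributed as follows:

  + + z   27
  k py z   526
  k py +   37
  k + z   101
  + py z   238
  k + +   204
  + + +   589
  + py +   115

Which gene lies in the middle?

The two most frequent reciprocal classes, k py z and + + +, are the parental types, so the F1 was k py z / + + +.
The two rarest classes, k py + and + + z, are the double crossovers. Comparing them with the parentals, only the z allele has switched, so z is the middle locus and the order is py – z – k.

z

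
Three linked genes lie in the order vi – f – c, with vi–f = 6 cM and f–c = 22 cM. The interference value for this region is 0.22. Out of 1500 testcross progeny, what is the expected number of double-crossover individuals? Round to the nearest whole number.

Map distances give recombination frequencies of 0.060 and 0.220 for the two intervals.
With interference 0.22 (so coincidence = 0.78), expected double-crossover frequency = 0.060 × 0.220 × 0.78 = 0.01030.
Expected number = 0.01030 × 1500 = 15.44 ≈ 15.

15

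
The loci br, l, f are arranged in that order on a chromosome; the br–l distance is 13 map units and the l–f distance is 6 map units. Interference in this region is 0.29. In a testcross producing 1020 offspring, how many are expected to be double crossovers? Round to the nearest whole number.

Map distances give recombination frequencies of 0.130 and 0.060 for the two intervals.
With interference 0.29 (so coincidence = 0.71), expected double-crossover frequency = 0.130 × 0.060 × 0.71 = 0.00554.
Expected number = 0.00554 × 1020 = 5.65 ≈ 6.

6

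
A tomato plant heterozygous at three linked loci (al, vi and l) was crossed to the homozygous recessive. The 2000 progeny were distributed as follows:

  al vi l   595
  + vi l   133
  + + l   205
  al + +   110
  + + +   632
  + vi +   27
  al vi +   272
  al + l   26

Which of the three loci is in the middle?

vi

The two most frequent reciprocal classes, + + + and al vi l, are the parental types, so the F1 was + + + / al vi l.
The two rarest classes, + vi + and al + l, are the double crossovers. Comparing them with the parentals, only the vi allele has switched, so vi is the middle locus and the order is al – vi – l.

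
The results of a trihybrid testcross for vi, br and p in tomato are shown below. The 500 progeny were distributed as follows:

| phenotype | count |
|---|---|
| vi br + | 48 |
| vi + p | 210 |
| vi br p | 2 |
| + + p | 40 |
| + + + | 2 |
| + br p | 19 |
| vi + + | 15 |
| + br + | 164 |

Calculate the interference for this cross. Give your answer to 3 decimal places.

The two most frequent reciprocal classes, + br + and vi + p, are the parental types, so the F1 was + br + / vi + p.
The two rarest classes, + + + and vi br p, are the double crossovers. Comparing them with the parentals, only the br allele has switched, so br is the middle locus and the order is vi – br – p.
vi–br: (88 + 4)/500 = 0.1840; br–p: (34 + 4)/500 = 0.0760.
Expected DCO frequency = 0.1840 × 0.0760 ≈ 0.01398; observed = 4/500 ≈ 0.00800.
Coefficient of coincidence = 0.00800/0.01398 ≈ 0.572; interference = 1 − 0.572 = 0.428.

0.428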